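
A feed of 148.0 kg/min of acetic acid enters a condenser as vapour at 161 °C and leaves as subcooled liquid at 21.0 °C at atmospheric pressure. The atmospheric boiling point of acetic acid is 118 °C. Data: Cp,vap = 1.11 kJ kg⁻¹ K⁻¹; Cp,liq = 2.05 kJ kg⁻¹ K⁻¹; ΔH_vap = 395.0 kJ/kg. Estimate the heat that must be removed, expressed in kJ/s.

Q_c = 1580 kJ/s

vapour 161→118 °C: -47.73 kJ/kg
condensation at 118 °C: -395 kJ/kg
liquid 118→21.0 °C: -198.85 kJ/kg
Δh = -47.73 + -395 + -198.85 = -641.58 kJ/kg
Q = ṁ·Δh = 148.0 kg/min × -641.58 kJ/kg = -94954 kJ/min
|Q| = 1582.6 kW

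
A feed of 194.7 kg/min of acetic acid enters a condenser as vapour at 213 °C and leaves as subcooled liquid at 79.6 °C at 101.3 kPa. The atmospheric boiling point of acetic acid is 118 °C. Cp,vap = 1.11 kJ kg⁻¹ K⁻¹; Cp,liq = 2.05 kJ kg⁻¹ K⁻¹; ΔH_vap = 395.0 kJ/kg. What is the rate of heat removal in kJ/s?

Q_c = 1880 kJ/s

vapour 213→118 °C: -105.45 kJ/kg
condensation at 118 °C: -395 kJ/kg
liquid 118→79.6 °C: -78.72 kJ/kg
Δh = -105.45 + -395 + -78.72 = -579.17 kJ/kg
Q = ṁ·Δh = 194.7 kg/min × -579.17 kJ/kg = -112760 kJ/min
|Q| = 1879.4 kW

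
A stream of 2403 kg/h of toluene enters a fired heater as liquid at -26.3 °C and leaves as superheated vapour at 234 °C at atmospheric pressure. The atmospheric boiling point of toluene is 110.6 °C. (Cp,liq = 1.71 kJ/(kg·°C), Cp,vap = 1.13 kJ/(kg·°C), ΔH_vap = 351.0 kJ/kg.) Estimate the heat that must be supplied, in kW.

liquid -26.3→110.6 °C: 234.1 kJ/kg
vaporisation at 110.6 °C: 351 kJ/kg
vapour 110.6→234 °C: 139.44 kJ/kg
Δh = 234.1 + 351 + 139.44 = 724.54 kJ/kg
Q = ṁ·Δh = 2403 kg/h × 724.54 kJ/kg = 1.7411e+06 kJ/h
|Q| = 483.63 kW

Q = 484 kW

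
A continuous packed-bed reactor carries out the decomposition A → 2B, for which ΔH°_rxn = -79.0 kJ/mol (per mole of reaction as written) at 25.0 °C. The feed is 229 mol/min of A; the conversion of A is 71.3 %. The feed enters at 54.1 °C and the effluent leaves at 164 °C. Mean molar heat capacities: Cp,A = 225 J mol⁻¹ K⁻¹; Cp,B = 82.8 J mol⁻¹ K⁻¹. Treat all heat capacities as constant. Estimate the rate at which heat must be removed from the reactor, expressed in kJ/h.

Q_out = 515000 kJ/h

Extent of reaction ξ = 0.713 × 229 = 163.28 mol/min
Reaction term: ξ·ΔH°_rxn = 163.28 × -79.0 = -12899 kJ/min
Sensible, feed 54.1→25 °C: -1499.4 kJ/min
Outlet flows (mol/min): A 65.723, B 326.55
Sensible, products 25→164 °C: 5813.9 kJ/min
Q = ΔH = -8584.4 kJ/min = -143.07 kW
Heat removed = 515060 kJ/h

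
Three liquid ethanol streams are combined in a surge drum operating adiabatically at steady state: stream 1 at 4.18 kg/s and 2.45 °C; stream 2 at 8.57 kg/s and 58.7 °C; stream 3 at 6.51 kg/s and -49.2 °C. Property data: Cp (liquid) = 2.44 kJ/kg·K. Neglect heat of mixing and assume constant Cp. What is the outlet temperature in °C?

T_out = 10.0 °C

No heat crosses the boundary, so H_out = H_in.
Σ ṁᵢCp,ᵢTᵢ = 4.18×2.44×2.45 + 8.57×2.44×58.7 + 6.51×2.44×-49.2 = 470.94
Σ ṁᵢCp,ᵢ = 4.18×2.44 + 8.57×2.44 + 6.51×2.44 = 46.994
T_out = 470.94 / 46.994 = 10.021 °C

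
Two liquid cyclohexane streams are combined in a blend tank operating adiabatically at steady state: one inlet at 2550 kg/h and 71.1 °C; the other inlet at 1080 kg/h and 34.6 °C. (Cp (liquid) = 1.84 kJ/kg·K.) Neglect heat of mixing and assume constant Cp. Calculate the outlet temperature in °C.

T_out = 60.2 °C

Adiabatic, steady state ⇒ Σ ṁᵢCp,ᵢ(T_out − Tᵢ) = 0
T_out = Σ ṁᵢCp,ᵢTᵢ / Σ ṁᵢCp,ᵢ
      = 402360 / 6679.2 = 60.24 °C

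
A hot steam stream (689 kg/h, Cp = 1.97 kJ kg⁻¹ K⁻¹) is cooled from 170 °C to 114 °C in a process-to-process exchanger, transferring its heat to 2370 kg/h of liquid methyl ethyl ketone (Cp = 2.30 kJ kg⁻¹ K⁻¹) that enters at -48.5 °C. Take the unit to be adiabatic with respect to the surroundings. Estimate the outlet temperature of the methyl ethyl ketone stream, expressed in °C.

Heat released by hot stream: Q = 689 × 1.97 × (170 − 114) = 76010 kJ/h
Energy balance on cold side (adiabatic exchanger): Q = ṁ_c·Cp_c·(T_c,out − T_c,in)
T_c,out = -48.5 + 76010/(2370 × 2.30) = -34.556 °C

T_c,out = -34.6 °C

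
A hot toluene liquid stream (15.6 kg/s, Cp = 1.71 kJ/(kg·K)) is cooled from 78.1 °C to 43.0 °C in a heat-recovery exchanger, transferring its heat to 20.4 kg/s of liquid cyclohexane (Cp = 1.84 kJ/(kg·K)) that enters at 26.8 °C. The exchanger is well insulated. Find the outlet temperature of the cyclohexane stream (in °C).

T_c,out = 51.7 °C

Heat released by hot stream: Q = 15.6 × 1.71 × (78.1 − 43.0) = 936.33 kJ/s
Energy balance on cold side (adiabatic exchanger): Q = ṁ_c·Cp_c·(T_c,out − T_c,in)
T_c,out = 26.8 + 936.33/(20.4 × 1.84) = 51.745 °C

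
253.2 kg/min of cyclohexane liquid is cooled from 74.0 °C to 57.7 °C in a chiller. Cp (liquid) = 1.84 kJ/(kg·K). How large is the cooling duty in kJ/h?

Q_c = 456000 kJ/h

Q = ṁ·Cp·ΔT = 253.2 × 1.84 × (57.7 − 74.0) = -7594 kJ/min
Converting: 7594 / 60 s = 126.57 kW
Cooling duty = 455640 kJ/h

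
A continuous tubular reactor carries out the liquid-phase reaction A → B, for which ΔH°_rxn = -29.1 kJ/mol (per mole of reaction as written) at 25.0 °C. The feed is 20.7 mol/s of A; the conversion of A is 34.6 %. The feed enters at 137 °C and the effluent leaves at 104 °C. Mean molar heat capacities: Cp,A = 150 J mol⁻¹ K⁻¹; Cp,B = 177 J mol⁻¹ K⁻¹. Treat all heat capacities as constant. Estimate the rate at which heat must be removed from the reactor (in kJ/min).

Extent of reaction ξ = 0.346 × 20.7 = 7.1622 mol/s
Reaction term: ξ·ΔH°_rxn = 7.1622 × -29.1 = -208.42 kJ/s
Sensible, feed 137→25 °C: -347.76 kJ/s
Outlet flows (mol/s): A 13.538, B 7.1622
Sensible, products 25→104 °C: 260.57 kJ/s
Q = ΔH = -295.61 kJ/s = -295.61 kW
Heat removed = 17736 kJ/min

Q_out = 17700 kJ/min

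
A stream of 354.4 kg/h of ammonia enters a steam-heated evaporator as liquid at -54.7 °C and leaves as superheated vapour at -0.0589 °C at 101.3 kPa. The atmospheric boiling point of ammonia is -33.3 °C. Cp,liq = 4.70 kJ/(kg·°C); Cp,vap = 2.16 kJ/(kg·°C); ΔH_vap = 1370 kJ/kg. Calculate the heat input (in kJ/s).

Q = 152 kJ/s

liquid -54.7→-33.3 °C: 100.58 kJ/kg
vaporisation at -33.3 °C: 1370 kJ/kg
vapour -33.3→-0.0589 °C: 71.801 kJ/kg
Δh = 100.58 + 1370 + 71.801 = 1542.4 kJ/kg
Q = ṁ·Δh = 354.4 kg/h × 1542.4 kJ/kg = 546620 kJ/h
|Q| = 151.84 kW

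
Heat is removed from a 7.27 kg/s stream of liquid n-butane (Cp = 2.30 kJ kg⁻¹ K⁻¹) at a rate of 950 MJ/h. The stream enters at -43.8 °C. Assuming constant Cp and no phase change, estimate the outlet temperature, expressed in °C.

Q = 950 MJ/h = 263.89 kJ/s
ΔT = Q/(ṁ·Cp) = 263.89/(7.27×2.30) = 15.782 K
T_out = -43.8 − 15.782 = -59.582 °C

T_out = -59.6 °C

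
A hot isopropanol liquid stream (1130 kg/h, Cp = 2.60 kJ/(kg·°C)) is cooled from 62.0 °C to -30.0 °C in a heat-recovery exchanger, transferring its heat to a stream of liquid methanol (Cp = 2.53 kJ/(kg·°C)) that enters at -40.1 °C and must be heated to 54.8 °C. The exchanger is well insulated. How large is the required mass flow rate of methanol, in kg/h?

ṁ_c = 1130 kg/h

Heat released by hot stream: Q = 1130 × 2.60 × (62.0 − -30.0) = 270300 kJ/h
Energy balance on cold side (adiabatic exchanger): Q = ṁ_c·Cp_c·(T_c,out − T_c,in)
ṁ_c = 270300 / [2.53 × (54.8 − -40.1)] = 1125.8 kg/h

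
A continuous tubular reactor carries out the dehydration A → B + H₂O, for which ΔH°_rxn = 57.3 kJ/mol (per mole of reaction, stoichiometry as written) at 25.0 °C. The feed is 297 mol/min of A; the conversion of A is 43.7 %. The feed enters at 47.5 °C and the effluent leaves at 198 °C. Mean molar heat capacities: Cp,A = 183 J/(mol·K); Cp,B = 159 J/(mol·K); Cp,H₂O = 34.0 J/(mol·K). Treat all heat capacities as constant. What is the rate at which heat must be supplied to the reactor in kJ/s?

Q_in = 264 kJ/s

Extent of reaction ξ = 0.437 × 297 = 129.79 mol/min
Reaction term: ξ·ΔH°_rxn = 129.79 × 57.3 = 7436.9 kJ/min
Sensible, feed 47.5→25 °C: -1222.9 kJ/min
Outlet flows (mol/min): A 167.21, B 129.79, H₂O 129.79
Sensible, products 25→198 °C: 9627.3 kJ/min
Q = ΔH = 15841 kJ/min = 264.02 kW
Heat supplied = 264.02 kJ/s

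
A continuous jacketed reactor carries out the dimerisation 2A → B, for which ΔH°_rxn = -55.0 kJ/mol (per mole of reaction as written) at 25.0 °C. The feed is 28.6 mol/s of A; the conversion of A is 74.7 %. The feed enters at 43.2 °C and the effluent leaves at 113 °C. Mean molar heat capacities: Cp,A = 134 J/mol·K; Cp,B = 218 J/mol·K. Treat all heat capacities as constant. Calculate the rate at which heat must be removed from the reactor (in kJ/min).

Q_out = 22000 kJ/min

Extent of reaction ξ = 0.747 × 28.6 / 2 = 10.682 mol/s
Reaction term: ξ·ΔH°_rxn = 10.682 × -55.0 = -587.52 kJ/s
Sensible, feed 43.2→25 °C: -69.75 kJ/s
Outlet flows (mol/s): A 7.2358, B 10.682
Sensible, products 25→113 °C: 290.25 kJ/s
Q = ΔH = -367.02 kJ/s = -367.02 kW
Heat removed = 22021 kJ/min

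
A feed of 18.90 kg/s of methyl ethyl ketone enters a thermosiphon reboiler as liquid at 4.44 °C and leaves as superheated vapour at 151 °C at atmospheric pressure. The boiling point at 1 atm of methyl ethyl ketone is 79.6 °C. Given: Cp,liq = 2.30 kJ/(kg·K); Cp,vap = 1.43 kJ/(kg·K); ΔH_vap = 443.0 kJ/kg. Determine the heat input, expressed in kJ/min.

liquid 4.44→79.6 °C: 172.87 kJ/kg
vaporisation at 79.6 °C: 443 kJ/kg
vapour 79.6→151 °C: 102.1 kJ/kg
Δh = 172.87 + 443 + 102.1 = 717.97 kJ/kg
Q = ṁ·Δh = 18.90 kg/s × 717.97 kJ/kg = 13570 kJ/s
|Q| = 13570 kW = 814180 kJ/min

Q = 814000 kJ/min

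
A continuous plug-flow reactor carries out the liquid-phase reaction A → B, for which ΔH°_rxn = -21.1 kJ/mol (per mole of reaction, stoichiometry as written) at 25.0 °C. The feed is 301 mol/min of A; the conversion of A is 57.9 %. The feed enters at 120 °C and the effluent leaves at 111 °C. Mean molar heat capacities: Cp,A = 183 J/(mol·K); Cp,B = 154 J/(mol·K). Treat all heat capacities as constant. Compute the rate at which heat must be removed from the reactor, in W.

Q_out = 76800 W

Extent of reaction ξ = 0.579 × 301 = 174.28 mol/min
Reaction term: ξ·ΔH°_rxn = 174.28 × -21.1 = -3677.3 kJ/min
Sensible, feed 120→25 °C: -5232.9 kJ/min
Outlet flows (mol/min): A 126.72, B 174.28
Sensible, products 25→111 °C: 4302.5 kJ/min
Q = ΔH = -4607.7 kJ/min = -76.795 kW
Heat removed = 76795 W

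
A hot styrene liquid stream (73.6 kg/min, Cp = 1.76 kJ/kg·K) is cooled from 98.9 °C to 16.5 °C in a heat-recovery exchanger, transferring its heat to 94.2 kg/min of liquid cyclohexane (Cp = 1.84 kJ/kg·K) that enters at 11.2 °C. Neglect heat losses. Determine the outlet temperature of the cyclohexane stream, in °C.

Heat released by hot stream: Q = 73.6 × 1.76 × (98.9 − 16.5) = 10674 kJ/min
Energy balance on cold side (adiabatic exchanger): Q = ṁ_c·Cp_c·(T_c,out − T_c,in)
T_c,out = 11.2 + 10674/(94.2 × 1.84) = 72.781 °C

T_c,out = 72.8 °C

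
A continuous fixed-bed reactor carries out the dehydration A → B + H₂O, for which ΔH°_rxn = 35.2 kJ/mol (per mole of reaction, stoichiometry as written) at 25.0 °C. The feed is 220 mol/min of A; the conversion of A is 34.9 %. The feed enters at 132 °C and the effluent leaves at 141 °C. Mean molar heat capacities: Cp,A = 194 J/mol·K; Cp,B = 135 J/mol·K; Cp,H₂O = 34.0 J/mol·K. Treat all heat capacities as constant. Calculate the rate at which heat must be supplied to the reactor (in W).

Q_in = 47700 W

Extent of reaction ξ = 0.349 × 220 = 76.78 mol/min
Reaction term: ξ·ΔH°_rxn = 76.78 × 35.2 = 2702.7 kJ/min
Sensible, feed 132→25 °C: -4566.8 kJ/min
Outlet flows (mol/min): A 143.22, B 76.78, H₂O 76.78
Sensible, products 25→141 °C: 4728.2 kJ/min
Q = ΔH = 2864.1 kJ/min = 47.735 kW
Heat supplied = 47735 W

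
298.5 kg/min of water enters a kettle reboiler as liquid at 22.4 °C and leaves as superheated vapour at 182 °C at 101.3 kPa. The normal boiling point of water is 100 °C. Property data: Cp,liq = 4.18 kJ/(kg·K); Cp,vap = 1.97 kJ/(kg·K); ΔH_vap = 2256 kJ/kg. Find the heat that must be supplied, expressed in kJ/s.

liquid 22.4→100 °C: 324.37 kJ/kg
vaporisation at 100 °C: 2256 kJ/kg
vapour 100→182 °C: 161.54 kJ/kg
Δh = 324.37 + 2256 + 161.54 = 2741.9 kJ/kg
Q = ṁ·Δh = 298.5 kg/min × 2741.9 kJ/kg = 818460 kJ/min
|Q| = 13641 kW

Q = 13600 kJ/s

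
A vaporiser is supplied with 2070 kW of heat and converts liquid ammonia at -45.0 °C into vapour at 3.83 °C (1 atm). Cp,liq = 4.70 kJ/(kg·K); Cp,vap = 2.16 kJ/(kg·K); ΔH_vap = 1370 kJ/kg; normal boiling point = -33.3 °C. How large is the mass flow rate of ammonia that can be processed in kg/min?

Δh = 4.70×(-33.3−-45.0) + 1370 + 2.16×(3.83−-33.3) = 1505.2 kJ/kg
Q = 2070 kW = 2070 kJ/s = 124200 kJ/min
ṁ = Q/Δh = 124200 / 1505.2 = 82.514 kg/min

ṁ = 82.5 kg/min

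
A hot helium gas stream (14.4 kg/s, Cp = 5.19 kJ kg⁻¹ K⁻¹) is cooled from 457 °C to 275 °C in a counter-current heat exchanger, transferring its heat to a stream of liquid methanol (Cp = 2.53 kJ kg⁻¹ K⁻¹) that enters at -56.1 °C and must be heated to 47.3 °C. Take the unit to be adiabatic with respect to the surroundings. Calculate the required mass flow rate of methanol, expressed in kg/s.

ṁ_c = 52.0 kg/s

Heat released by hot stream: Q = 14.4 × 5.19 × (457 − 275) = 13602 kJ/s
Energy balance on cold side (adiabatic exchanger): Q = ṁ_c·Cp_c·(T_c,out − T_c,in)
ṁ_c = 13602 / [2.53 × (47.3 − -56.1)] = 51.995 kg/s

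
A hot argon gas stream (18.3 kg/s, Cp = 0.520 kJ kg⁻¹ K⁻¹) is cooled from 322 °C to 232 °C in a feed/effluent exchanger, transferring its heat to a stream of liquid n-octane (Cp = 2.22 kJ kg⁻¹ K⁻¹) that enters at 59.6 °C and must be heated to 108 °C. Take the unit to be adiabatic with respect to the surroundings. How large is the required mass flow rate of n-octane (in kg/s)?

Heat released by hot stream: Q = 18.3 × 0.520 × (322 − 232) = 856.44 kJ/s
Energy balance on cold side (adiabatic exchanger): Q = ṁ_c·Cp_c·(T_c,out − T_c,in)
ṁ_c = 856.44 / [2.22 × (108 − 59.6)] = 7.9707 kg/s

ṁ_c = 7.97 kg/s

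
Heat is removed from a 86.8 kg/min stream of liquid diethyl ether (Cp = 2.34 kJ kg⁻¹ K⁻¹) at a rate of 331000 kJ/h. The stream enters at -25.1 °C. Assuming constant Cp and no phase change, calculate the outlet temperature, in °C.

T_out = -52.3 °C

Q = 331000 kJ/h = 5516.7 kJ/min
ΔT = Q/(ṁ·Cp) = 5516.7/(86.8×2.34) = 27.161 K
T_out = -25.1 − 27.161 = -52.261 °C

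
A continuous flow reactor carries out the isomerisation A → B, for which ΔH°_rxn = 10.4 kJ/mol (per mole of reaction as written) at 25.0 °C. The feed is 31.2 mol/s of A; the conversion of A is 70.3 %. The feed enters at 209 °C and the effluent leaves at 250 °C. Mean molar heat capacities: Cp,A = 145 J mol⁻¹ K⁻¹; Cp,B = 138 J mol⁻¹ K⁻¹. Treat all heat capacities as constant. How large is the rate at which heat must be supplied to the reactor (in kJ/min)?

Extent of reaction ξ = 0.703 × 31.2 = 21.934 mol/s
Reaction term: ξ·ΔH°_rxn = 21.934 × 10.4 = 228.11 kJ/s
Sensible, feed 209→25 °C: -832.42 kJ/s
Outlet flows (mol/s): A 9.2664, B 21.934
Sensible, products 25→250 °C: 983.35 kJ/s
Q = ΔH = 379.05 kJ/s = 379.05 kW
Heat supplied = 22743 kJ/min

Q_in = 22700 kJ/min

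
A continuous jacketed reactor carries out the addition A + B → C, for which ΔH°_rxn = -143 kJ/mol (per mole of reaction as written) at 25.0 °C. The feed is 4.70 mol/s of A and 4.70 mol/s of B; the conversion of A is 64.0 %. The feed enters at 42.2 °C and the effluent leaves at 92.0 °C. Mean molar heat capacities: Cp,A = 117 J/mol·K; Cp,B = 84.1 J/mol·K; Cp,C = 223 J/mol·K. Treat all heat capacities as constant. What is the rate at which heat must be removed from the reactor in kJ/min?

Q_out = 22700 kJ/min

Extent of reaction ξ = 0.640 × 4.70 = 3.008 mol/s
Reaction term: ξ·ΔH°_rxn = 3.008 × -143 = -430.14 kJ/s
Sensible, feed 42.2→25 °C: -16.257 kJ/s
Outlet flows (mol/s): A 1.692, B 1.692, C 3.008
Sensible, products 25→92.0 °C: 67.74 kJ/s
Q = ΔH = -378.66 kJ/s = -378.66 kW
Heat removed = 22720 kJ/min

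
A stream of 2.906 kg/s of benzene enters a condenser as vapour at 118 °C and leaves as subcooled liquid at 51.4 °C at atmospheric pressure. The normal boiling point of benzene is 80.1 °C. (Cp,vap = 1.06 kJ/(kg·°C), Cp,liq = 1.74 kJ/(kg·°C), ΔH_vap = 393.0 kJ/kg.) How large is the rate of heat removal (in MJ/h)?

Q_c = 5050 MJ/h

vapour 118→80.1 °C: -40.174 kJ/kg
condensation at 80.1 °C: -393 kJ/kg
liquid 80.1→51.4 °C: -49.938 kJ/kg
Δh = -40.174 + -393 + -49.938 = -483.11 kJ/kg
Q = ṁ·Δh = 2.906 kg/s × -483.11 kJ/kg = -1403.9 kJ/s
|Q| = 1403.9 kW = 5054.1 MJ/h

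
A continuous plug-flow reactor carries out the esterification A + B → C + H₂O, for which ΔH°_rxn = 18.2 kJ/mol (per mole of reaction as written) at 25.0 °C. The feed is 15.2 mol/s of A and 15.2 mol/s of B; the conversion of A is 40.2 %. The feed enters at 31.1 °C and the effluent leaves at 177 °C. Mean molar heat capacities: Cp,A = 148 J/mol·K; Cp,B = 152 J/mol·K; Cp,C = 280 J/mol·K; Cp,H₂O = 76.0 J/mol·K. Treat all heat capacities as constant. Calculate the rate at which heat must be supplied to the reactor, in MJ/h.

Extent of reaction ξ = 0.402 × 15.2 = 6.1104 mol/s
Reaction term: ξ·ΔH°_rxn = 6.1104 × 18.2 = 111.21 kJ/s
Sensible, feed 31.1→25 °C: -27.816 kJ/s
Outlet flows (mol/s): A 9.0896, B 9.0896, C 6.1104, H₂O 6.1104
Sensible, products 25→177 °C: 745.13 kJ/s
Q = ΔH = 828.53 kJ/s = 828.53 kW
Heat supplied = 2982.7 MJ/h

Q_in = 2980 MJ/h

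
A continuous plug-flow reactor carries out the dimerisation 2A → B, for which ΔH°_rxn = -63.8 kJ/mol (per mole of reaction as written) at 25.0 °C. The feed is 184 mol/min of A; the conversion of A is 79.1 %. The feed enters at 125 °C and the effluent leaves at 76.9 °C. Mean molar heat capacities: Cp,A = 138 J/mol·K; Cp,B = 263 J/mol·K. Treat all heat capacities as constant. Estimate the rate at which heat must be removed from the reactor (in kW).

Q_out = 98.6 kW

Extent of reaction ξ = 0.791 × 184 / 2 = 72.772 mol/min
Reaction term: ξ·ΔH°_rxn = 72.772 × -63.8 = -4642.9 kJ/min
Sensible, feed 125→25 °C: -2539.2 kJ/min
Outlet flows (mol/min): A 38.456, B 72.772
Sensible, products 25→76.9 °C: 1268.7 kJ/min
Q = ΔH = -5913.3 kJ/min = -98.555 kW
Heat removed = 98.555 kW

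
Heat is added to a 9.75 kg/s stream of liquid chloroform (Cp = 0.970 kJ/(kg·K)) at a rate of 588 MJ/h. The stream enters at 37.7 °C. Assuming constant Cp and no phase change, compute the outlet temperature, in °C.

T_out = 55.0 °C

Q = 588 MJ/h = 163.33 kJ/s
ΔT = Q/(ṁ·Cp) = 163.33/(9.75×0.970) = 17.27 K
T_out = 37.7 + 17.27 = 54.97 °C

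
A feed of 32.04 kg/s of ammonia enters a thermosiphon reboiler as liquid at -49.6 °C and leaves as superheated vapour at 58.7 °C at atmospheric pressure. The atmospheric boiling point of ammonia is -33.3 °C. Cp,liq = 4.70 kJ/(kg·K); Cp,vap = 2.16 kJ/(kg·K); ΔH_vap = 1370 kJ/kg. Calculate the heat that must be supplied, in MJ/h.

liquid -49.6→-33.3 °C: 76.61 kJ/kg
vaporisation at -33.3 °C: 1370 kJ/kg
vapour -33.3→58.7 °C: 198.72 kJ/kg
Δh = 76.61 + 1370 + 198.72 = 1645.3 kJ/kg
Q = ṁ·Δh = 32.04 kg/s × 1645.3 kJ/kg = 52716 kJ/s
|Q| = 52716 kW = 189780 MJ/h

Q = 190000 MJ/h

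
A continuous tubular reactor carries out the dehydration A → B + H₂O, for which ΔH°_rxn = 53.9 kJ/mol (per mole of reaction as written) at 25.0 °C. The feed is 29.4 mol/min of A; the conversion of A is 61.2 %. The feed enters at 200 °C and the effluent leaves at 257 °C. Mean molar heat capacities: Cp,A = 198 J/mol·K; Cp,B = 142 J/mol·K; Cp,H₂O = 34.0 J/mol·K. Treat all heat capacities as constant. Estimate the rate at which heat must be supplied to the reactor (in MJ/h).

Extent of reaction ξ = 0.612 × 29.4 = 17.993 mol/min
Reaction term: ξ·ΔH°_rxn = 17.993 × 53.9 = 969.81 kJ/min
Sensible, feed 200→25 °C: -1018.7 kJ/min
Outlet flows (mol/min): A 11.407, B 17.993, H₂O 17.993
Sensible, products 25→257 °C: 1258.7 kJ/min
Q = ΔH = 1209.8 kJ/min = 20.163 kW
Heat supplied = 72.587 MJ/h

Q_in = 72.6 MJ/h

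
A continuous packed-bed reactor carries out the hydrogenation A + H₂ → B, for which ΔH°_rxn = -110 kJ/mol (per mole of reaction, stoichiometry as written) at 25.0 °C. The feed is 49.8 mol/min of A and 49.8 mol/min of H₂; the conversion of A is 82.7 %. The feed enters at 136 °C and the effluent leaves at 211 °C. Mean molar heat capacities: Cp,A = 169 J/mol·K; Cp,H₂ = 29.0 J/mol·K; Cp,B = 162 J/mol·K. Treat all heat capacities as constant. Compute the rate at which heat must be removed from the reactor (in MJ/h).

Q_out = 244 MJ/h

Extent of reaction ξ = 0.827 × 49.8 = 41.185 mol/min
Reaction term: ξ·ΔH°_rxn = 41.185 × -110 = -4530.3 kJ/min
Sensible, feed 136→25 °C: -1094.5 kJ/min
Outlet flows (mol/min): A 8.6154, H₂ 8.6154, B 41.185
Sensible, products 25→211 °C: 1558.3 kJ/min
Q = ΔH = -4066.5 kJ/min = -67.776 kW
Heat removed = 243.99 MJ/h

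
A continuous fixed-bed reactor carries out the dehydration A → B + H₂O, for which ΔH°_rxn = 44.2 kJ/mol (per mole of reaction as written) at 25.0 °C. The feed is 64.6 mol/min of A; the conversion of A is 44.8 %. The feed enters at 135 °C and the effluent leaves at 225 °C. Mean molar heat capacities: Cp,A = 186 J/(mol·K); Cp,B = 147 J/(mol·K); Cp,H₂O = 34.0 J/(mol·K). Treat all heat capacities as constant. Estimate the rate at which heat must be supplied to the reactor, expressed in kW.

Extent of reaction ξ = 0.448 × 64.6 = 28.941 mol/min
Reaction term: ξ·ΔH°_rxn = 28.941 × 44.2 = 1279.2 kJ/min
Sensible, feed 135→25 °C: -1321.7 kJ/min
Outlet flows (mol/min): A 35.659, B 28.941, H₂O 28.941
Sensible, products 25→225 °C: 2374.2 kJ/min
Q = ΔH = 2331.6 kJ/min = 38.861 kW
Heat supplied = 38.861 kW

Q_in = 38.9 kW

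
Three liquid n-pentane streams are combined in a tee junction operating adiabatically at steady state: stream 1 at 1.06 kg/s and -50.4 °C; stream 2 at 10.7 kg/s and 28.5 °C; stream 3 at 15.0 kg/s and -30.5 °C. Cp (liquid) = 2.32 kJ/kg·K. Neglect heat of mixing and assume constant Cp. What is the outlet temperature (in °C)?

T_out = -7.70 °C

Energy balance with Q = 0: Σ ṁᵢCp,ᵢ(T_out − Tᵢ) = 0
T_out = Σ ṁᵢCp,ᵢTᵢ / Σ ṁᵢCp,ᵢ
      = -477.86 / 62.083 = -7.6971 °C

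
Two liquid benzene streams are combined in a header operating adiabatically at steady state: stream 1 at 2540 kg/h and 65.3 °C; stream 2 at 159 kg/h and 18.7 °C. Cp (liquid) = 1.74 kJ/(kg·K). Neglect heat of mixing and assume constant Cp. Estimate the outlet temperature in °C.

T_out = 62.6 °C

Adiabatic, steady state ⇒ Σ ṁᵢCp,ᵢ(T_out − Tᵢ) = 0
Σ ṁᵢCp,ᵢTᵢ = 2540×1.74×65.3 + 159×1.74×18.7 = 293770
Σ ṁᵢCp,ᵢ = 2540×1.74 + 159×1.74 = 4696.3
T_out = 293770 / 4696.3 = 62.555 °C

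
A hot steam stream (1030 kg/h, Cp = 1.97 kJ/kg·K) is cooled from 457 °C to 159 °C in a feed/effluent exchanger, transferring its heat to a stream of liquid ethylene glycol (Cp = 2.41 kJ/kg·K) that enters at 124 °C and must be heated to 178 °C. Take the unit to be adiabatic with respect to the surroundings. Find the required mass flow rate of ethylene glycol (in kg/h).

Heat released by hot stream: Q = 1030 × 1.97 × (457 − 159) = 604670 kJ/h
Energy balance on cold side (adiabatic exchanger): Q = ṁ_c·Cp_c·(T_c,out − T_c,in)
ṁ_c = 604670 / [2.41 × (178 − 124)] = 4646.3 kg/h

ṁ_c = 4650 kg/h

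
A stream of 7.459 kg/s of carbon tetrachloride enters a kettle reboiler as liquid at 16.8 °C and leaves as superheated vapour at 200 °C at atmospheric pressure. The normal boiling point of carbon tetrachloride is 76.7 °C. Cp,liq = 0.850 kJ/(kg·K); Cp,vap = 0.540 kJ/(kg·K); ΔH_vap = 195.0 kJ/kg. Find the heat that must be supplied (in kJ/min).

Q = 140000 kJ/min

liquid 16.8→76.7 °C: 50.915 kJ/kg
vaporisation at 76.7 °C: 195 kJ/kg
vapour 76.7→200 °C: 66.582 kJ/kg
Δh = 50.915 + 195 + 66.582 = 312.5 kJ/kg
Q = ṁ·Δh = 7.459 kg/s × 312.5 kJ/kg = 2330.9 kJ/s
|Q| = 2330.9 kW = 139850 kJ/min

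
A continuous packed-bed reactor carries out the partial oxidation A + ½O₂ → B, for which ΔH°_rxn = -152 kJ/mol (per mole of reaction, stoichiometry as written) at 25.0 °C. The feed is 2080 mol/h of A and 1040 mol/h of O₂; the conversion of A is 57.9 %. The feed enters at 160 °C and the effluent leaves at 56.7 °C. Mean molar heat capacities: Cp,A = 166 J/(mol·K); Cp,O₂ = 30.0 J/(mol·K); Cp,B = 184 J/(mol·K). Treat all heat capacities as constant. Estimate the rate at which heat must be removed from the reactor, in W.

Extent of reaction ξ = 0.579 × 2080 = 1204.3 mol/h
Reaction term: ξ·ΔH°_rxn = 1204.3 × -152 = -183060 kJ/h
Sensible, feed 160→25 °C: -50825 kJ/h
Outlet flows (mol/h): A 875.68, O₂ 437.84, B 1204.3
Sensible, products 25→56.7 °C: 12049 kJ/h
Q = ΔH = -221830 kJ/h = -61.62 kW
Heat removed = 61620 W

Q_out = 61600 W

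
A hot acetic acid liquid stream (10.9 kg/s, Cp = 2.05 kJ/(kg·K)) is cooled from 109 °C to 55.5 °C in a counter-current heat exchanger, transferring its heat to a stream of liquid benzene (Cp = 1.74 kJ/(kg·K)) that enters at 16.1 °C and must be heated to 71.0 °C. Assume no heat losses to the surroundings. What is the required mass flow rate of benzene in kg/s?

ṁ_c = 12.5 kg/s

Heat released by hot stream: Q = 10.9 × 2.05 × (109 − 55.5) = 1195.5 kJ/s
Energy balance on cold side (adiabatic exchanger): Q = ṁ_c·Cp_c·(T_c,out − T_c,in)
ṁ_c = 1195.5 / [1.74 × (71.0 − 16.1)] = 12.514 kg/s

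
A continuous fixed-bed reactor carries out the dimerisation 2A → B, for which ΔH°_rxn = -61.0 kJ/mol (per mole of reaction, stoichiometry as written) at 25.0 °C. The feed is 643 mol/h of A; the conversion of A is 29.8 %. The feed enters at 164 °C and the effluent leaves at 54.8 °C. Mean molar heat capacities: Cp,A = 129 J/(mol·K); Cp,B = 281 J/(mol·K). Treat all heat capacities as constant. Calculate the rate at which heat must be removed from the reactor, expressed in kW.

Q_out = 4.12 kW

Extent of reaction ξ = 0.298 × 643 / 2 = 95.807 mol/h
Reaction term: ξ·ΔH°_rxn = 95.807 × -61.0 = -5844.2 kJ/h
Sensible, feed 164→25 °C: -11530 kJ/h
Outlet flows (mol/h): A 451.39, B 95.807
Sensible, products 25→54.8 °C: 2537.5 kJ/h
Q = ΔH = -14836 kJ/h = -4.1212 kW
Heat removed = 4.1212 kW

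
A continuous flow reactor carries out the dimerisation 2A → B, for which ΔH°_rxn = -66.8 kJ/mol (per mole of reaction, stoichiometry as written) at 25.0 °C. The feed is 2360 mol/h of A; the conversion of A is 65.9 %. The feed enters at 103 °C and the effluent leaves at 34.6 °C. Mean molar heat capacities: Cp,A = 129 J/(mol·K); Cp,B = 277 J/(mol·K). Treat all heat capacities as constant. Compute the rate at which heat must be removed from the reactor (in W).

Q_out = 20200 W

Extent of reaction ξ = 0.659 × 2360 / 2 = 777.62 mol/h
Reaction term: ξ·ΔH°_rxn = 777.62 × -66.8 = -51945 kJ/h
Sensible, feed 103→25 °C: -23746 kJ/h
Outlet flows (mol/h): A 804.76, B 777.62
Sensible, products 25→34.6 °C: 3064.5 kJ/h
Q = ΔH = -72627 kJ/h = -20.174 kW
Heat removed = 20174 W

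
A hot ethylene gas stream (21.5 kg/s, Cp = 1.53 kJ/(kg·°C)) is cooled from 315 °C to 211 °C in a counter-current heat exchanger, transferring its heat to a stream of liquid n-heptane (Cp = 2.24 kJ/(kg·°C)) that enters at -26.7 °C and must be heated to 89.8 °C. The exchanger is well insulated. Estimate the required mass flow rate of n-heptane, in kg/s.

Heat released by hot stream: Q = 21.5 × 1.53 × (315 − 211) = 3421.1 kJ/s
Energy balance on cold side (adiabatic exchanger): Q = ṁ_c·Cp_c·(T_c,out − T_c,in)
ṁ_c = 3421.1 / [2.24 × (89.8 − -26.7)] = 13.11 kg/s

ṁ_c = 13.1 kg/s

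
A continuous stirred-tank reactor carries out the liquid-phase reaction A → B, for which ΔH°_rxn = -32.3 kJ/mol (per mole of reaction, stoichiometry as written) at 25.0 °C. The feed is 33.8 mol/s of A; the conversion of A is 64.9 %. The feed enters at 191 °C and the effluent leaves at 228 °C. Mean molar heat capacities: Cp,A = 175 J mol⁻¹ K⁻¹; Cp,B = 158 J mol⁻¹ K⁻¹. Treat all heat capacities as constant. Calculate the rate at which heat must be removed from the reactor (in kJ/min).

Extent of reaction ξ = 0.649 × 33.8 = 21.936 mol/s
Reaction term: ξ·ΔH°_rxn = 21.936 × -32.3 = -708.54 kJ/s
Sensible, feed 191→25 °C: -981.89 kJ/s
Outlet flows (mol/s): A 11.864, B 21.936
Sensible, products 25→228 °C: 1125 kJ/s
Q = ΔH = -565.39 kJ/s = -565.39 kW
Heat removed = 33923 kJ/min

Q_out = 33900 kJ/min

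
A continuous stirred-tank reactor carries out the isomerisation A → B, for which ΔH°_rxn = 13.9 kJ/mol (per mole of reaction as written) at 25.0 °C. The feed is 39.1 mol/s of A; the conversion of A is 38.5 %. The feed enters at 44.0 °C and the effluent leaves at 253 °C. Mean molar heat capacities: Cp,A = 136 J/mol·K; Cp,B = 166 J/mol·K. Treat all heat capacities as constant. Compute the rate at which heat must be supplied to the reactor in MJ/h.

Q_in = 5120 MJ/h

Extent of reaction ξ = 0.385 × 39.1 = 15.054 mol/s
Reaction term: ξ·ΔH°_rxn = 15.054 × 13.9 = 209.24 kJ/s
Sensible, feed 44.0→25 °C: -101.03 kJ/s
Outlet flows (mol/s): A 24.047, B 15.054
Sensible, products 25→253 °C: 1315.4 kJ/s
Q = ΔH = 1423.6 kJ/s = 1423.6 kW
Heat supplied = 5124.9 MJ/h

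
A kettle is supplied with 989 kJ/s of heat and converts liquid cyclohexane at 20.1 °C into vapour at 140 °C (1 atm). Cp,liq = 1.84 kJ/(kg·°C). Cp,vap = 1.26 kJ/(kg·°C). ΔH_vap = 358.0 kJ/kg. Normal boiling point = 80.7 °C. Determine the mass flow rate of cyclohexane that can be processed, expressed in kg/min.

Δh = 1.84×(80.7−20.1) + 358.0 + 1.26×(140−80.7) = 544.22 kJ/kg
Q = 989 kJ/s = 989 kJ/s = 59340 kJ/min
ṁ = Q/Δh = 59340 / 544.22 = 109.04 kg/min

ṁ = 109 kg/min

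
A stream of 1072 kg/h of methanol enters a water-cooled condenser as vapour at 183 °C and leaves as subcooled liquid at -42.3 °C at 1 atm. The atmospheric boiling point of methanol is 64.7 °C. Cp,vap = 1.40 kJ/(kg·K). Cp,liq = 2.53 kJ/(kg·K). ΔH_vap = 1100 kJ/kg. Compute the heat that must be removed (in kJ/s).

vapour 183→64.7 °C: -165.62 kJ/kg
condensation at 64.7 °C: -1100 kJ/kg
liquid 64.7→-42.3 °C: -270.71 kJ/kg
Δh = -165.62 + -1100 + -270.71 = -1536.3 kJ/kg
Q = ṁ·Δh = 1072 kg/h × -1536.3 kJ/kg = -1.6469e+06 kJ/h
|Q| = 457.48 kW

Q_c = 457 kJ/s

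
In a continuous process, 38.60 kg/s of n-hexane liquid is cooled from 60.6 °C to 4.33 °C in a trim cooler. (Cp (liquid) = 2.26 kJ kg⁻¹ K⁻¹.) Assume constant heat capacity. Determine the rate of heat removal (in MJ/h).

Q = ṁ·Cp·ΔT = 38.60 × 2.26 × (4.33 − 60.6) = -4908.8 kJ/s
Cooling duty = 17672 MJ/h

Q_c = 17700 MJ/h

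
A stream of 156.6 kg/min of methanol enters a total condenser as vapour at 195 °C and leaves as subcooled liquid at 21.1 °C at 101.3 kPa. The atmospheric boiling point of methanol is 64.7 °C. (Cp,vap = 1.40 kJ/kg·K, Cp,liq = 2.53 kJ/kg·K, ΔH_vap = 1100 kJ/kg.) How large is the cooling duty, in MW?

vapour 195→64.7 °C: -182.42 kJ/kg
condensation at 64.7 °C: -1100 kJ/kg
liquid 64.7→21.1 °C: -110.31 kJ/kg
Δh = -182.42 + -1100 + -110.31 = -1392.7 kJ/kg
Q = ṁ·Δh = 156.6 kg/min × -1392.7 kJ/kg = -218100 kJ/min
|Q| = 3635 kW = 3.635 MW

Q_c = 3.64 MW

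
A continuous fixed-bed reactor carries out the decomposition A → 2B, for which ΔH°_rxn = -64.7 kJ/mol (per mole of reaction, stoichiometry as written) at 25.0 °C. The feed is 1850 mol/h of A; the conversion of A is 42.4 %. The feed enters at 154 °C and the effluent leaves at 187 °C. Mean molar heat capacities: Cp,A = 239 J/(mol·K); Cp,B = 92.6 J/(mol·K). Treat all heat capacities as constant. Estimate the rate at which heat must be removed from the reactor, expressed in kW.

Extent of reaction ξ = 0.424 × 1850 = 784.4 mol/h
Reaction term: ξ·ΔH°_rxn = 784.4 × -64.7 = -50751 kJ/h
Sensible, feed 154→25 °C: -57037 kJ/h
Outlet flows (mol/h): A 1065.6, B 1568.8
Sensible, products 25→187 °C: 64792 kJ/h
Q = ΔH = -42996 kJ/h = -11.943 kW
Heat removed = 11.943 kW

Q_out = 11.9 kW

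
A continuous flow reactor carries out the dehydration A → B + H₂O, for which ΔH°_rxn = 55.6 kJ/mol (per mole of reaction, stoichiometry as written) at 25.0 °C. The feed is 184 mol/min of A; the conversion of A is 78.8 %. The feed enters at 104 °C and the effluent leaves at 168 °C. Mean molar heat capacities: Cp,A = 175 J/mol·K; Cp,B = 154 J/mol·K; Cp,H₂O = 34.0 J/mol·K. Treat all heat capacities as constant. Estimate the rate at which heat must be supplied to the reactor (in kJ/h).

Extent of reaction ξ = 0.788 × 184 = 144.99 mol/min
Reaction term: ξ·ΔH°_rxn = 144.99 × 55.6 = 8061.6 kJ/min
Sensible, feed 104→25 °C: -2543.8 kJ/min
Outlet flows (mol/min): A 39.008, B 144.99, H₂O 144.99
Sensible, products 25→168 °C: 4874.1 kJ/min
Q = ΔH = 10392 kJ/min = 173.2 kW
Heat supplied = 623510 kJ/h

Q_in = 624000 kJ/h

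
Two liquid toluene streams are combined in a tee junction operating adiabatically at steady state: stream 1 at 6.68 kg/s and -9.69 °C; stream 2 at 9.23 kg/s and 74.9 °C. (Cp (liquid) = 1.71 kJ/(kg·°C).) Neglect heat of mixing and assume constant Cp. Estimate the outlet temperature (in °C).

T_out = 39.4 °C

Energy balance with Q = 0: Σ ṁᵢCp,ᵢ(T_out − Tᵢ) = 0
T_out = Σ ṁᵢCp,ᵢTᵢ / Σ ṁᵢCp,ᵢ
      = 1071.5 / 27.206 = 39.384 °C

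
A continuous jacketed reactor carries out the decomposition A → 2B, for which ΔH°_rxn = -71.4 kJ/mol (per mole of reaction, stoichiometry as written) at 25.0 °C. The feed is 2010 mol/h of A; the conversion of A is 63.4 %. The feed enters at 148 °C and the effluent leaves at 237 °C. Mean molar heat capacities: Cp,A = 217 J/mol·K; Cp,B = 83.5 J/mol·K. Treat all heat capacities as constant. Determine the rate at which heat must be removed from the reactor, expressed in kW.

Q_out = 18.2 kW

Extent of reaction ξ = 0.634 × 2010 = 1274.3 mol/h
Reaction term: ξ·ΔH°_rxn = 1274.3 × -71.4 = -90988 kJ/h
Sensible, feed 148→25 °C: -53649 kJ/h
Outlet flows (mol/h): A 735.66, B 2548.7
Sensible, products 25→237 °C: 78960 kJ/h
Q = ΔH = -65677 kJ/h = -18.244 kW
Heat removed = 18.244 kW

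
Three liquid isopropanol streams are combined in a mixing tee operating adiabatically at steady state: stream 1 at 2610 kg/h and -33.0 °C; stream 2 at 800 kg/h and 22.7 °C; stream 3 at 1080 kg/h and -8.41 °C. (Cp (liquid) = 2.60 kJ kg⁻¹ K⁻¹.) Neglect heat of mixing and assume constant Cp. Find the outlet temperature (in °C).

No heat crosses the boundary, so H_out = H_in.
T_out = Σ ṁᵢCp,ᵢTᵢ / Σ ṁᵢCp,ᵢ
      = -200340 / 11674 = -17.161 °C

T_out = -17.2 °C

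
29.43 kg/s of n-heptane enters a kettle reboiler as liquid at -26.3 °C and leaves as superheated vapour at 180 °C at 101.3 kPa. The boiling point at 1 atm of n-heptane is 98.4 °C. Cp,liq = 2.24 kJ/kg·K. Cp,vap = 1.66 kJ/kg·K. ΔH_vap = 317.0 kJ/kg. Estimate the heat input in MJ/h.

liquid -26.3→98.4 °C: 279.33 kJ/kg
vaporisation at 98.4 °C: 317 kJ/kg
vapour 98.4→180 °C: 135.46 kJ/kg
Δh = 279.33 + 317 + 135.46 = 731.78 kJ/kg
Q = ṁ·Δh = 29.43 kg/s × 731.78 kJ/kg = 21536 kJ/s
|Q| = 21536 kW = 77531 MJ/h

Q = 77500 MJ/h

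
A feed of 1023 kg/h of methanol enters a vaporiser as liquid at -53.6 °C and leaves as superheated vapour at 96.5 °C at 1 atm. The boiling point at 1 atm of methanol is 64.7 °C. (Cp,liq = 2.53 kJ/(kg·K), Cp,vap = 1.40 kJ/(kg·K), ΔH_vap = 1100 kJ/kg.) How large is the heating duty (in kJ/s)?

Q = 410 kJ/s

liquid -53.6→64.7 °C: 299.3 kJ/kg
vaporisation at 64.7 °C: 1100 kJ/kg
vapour 64.7→96.5 °C: 44.52 kJ/kg
Δh = 299.3 + 1100 + 44.52 = 1443.8 kJ/kg
Q = ṁ·Δh = 1023 kg/h × 1443.8 kJ/kg = 1.477e+06 kJ/h
|Q| = 410.29 kW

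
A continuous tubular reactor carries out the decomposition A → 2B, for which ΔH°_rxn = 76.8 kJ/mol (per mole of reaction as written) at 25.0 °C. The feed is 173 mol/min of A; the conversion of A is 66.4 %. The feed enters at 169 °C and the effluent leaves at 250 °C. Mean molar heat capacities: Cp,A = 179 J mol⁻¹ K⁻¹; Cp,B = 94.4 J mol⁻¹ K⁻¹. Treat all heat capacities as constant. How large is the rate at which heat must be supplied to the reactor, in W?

Q_in = 193000 W

Extent of reaction ξ = 0.664 × 173 = 114.87 mol/min
Reaction term: ξ·ΔH°_rxn = 114.87 × 76.8 = 8822.2 kJ/min
Sensible, feed 169→25 °C: -4459.2 kJ/min
Outlet flows (mol/min): A 58.128, B 229.74
Sensible, products 25→250 °C: 7220.9 kJ/min
Q = ΔH = 11584 kJ/min = 193.06 kW
Heat supplied = 193060 W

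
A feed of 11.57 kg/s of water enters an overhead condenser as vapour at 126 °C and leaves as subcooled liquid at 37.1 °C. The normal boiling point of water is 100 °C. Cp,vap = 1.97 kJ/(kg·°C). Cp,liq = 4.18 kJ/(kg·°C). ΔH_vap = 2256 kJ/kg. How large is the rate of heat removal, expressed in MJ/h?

Q_c = 107000 MJ/h

vapour 126→100 °C: -51.22 kJ/kg
condensation at 100 °C: -2256 kJ/kg
liquid 100→37.1 °C: -262.92 kJ/kg
Δh = -51.22 + -2256 + -262.92 = -2570.1 kJ/kg
Q = ṁ·Δh = 11.57 kg/s × -2570.1 kJ/kg = -29737 kJ/s
|Q| = 29737 kW = 107050 MJ/h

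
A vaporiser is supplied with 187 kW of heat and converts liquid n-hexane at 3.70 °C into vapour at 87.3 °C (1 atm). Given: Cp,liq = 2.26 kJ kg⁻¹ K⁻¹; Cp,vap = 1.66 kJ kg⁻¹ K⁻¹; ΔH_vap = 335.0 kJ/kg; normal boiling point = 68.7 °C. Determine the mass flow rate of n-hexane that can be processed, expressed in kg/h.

Δh = 2.26×(68.7−3.70) + 335.0 + 1.66×(87.3−68.7) = 512.78 kJ/kg
Q = 187 kW = 187 kJ/s = 673200 kJ/h
ṁ = Q/Δh = 673200 / 512.78 = 1312.9 kg/h

ṁ = 1310 kg/h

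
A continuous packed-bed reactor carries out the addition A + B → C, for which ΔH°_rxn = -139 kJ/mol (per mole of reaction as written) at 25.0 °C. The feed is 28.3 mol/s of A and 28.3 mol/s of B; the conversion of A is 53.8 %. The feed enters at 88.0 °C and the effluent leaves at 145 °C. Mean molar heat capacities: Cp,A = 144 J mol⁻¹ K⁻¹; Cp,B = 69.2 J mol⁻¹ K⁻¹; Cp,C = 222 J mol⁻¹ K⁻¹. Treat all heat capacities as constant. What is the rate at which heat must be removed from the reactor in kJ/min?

Q_out = 105000 kJ/min

Extent of reaction ξ = 0.538 × 28.3 = 15.225 mol/s
Reaction term: ξ·ΔH°_rxn = 15.225 × -139 = -2116.3 kJ/s
Sensible, feed 88.0→25 °C: -380.11 kJ/s
Outlet flows (mol/s): A 13.075, B 13.075, C 15.225
Sensible, products 25→145 °C: 740.11 kJ/s
Q = ΔH = -1756.3 kJ/s = -1756.3 kW
Heat removed = 105380 kJ/min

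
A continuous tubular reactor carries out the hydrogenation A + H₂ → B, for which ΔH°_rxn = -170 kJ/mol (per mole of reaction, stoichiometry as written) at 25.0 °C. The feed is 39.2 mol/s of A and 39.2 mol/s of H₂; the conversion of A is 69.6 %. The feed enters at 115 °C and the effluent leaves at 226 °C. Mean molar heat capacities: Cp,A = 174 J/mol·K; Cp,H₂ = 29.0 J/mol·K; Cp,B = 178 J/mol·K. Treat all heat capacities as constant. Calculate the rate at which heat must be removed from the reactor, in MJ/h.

Extent of reaction ξ = 0.696 × 39.2 = 27.283 mol/s
Reaction term: ξ·ΔH°_rxn = 27.283 × -170 = -4638.1 kJ/s
Sensible, feed 115→25 °C: -716.18 kJ/s
Outlet flows (mol/s): A 11.917, H₂ 11.917, B 27.283
Sensible, products 25→226 °C: 1462.4 kJ/s
Q = ΔH = -3891.9 kJ/s = -3891.9 kW
Heat removed = 14011 MJ/h

Q_out = 14000 MJ/h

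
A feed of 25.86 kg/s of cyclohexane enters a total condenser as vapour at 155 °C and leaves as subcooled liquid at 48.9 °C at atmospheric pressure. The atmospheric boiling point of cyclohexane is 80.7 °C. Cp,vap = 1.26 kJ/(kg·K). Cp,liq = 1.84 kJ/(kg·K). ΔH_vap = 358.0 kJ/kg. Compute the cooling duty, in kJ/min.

Q_c = 792000 kJ/min

vapour 155→80.7 °C: -93.618 kJ/kg
condensation at 80.7 °C: -358 kJ/kg
liquid 80.7→48.9 °C: -58.512 kJ/kg
Δh = -93.618 + -358 + -58.512 = -510.13 kJ/kg
Q = ṁ·Δh = 25.86 kg/s × -510.13 kJ/kg = -13192 kJ/s
|Q| = 13192 kW = 791520 kJ/min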